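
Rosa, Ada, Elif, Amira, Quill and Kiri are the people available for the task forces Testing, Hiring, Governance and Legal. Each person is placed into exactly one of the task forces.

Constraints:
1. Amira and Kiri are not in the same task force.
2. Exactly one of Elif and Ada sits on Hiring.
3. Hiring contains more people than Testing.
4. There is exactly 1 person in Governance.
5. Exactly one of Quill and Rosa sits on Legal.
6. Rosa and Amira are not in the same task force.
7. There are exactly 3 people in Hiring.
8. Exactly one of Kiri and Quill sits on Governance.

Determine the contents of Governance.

Governance = {Kiri}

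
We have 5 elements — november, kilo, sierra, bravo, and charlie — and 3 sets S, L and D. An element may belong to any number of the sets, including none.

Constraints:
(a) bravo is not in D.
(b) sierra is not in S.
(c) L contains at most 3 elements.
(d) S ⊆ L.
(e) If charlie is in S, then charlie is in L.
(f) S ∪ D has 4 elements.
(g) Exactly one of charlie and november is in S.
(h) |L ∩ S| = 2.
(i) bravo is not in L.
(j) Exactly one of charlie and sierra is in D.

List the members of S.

S = {charlie, kilo}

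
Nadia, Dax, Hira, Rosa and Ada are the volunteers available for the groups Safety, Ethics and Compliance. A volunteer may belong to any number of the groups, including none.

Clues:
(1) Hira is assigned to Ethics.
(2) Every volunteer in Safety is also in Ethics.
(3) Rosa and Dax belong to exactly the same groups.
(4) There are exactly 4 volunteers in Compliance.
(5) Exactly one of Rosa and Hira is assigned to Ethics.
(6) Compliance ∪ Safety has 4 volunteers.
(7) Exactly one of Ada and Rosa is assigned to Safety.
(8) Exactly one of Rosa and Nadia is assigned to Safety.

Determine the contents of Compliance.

Compliance = {Ada, Dax, Nadia, Rosa}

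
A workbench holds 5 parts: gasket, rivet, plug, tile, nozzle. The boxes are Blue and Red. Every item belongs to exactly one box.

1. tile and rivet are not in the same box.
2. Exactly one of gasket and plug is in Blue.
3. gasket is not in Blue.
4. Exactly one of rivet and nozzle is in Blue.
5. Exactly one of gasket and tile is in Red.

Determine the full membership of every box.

From (3): gasket ∉ Blue.
(2) (exactly one): plug ∈ Blue.
Only one box left: gasket ∈ Red.
(5) (exactly one): tile ∉ Red.
Only one box left: tile ∈ Blue.
(1): rivet ∉ Blue.
(4) (exactly one): nozzle ∈ Blue.
Only one box left: rivet ∈ Red.

Blue = {nozzle, plug, tile}; Red = {gasket, rivet}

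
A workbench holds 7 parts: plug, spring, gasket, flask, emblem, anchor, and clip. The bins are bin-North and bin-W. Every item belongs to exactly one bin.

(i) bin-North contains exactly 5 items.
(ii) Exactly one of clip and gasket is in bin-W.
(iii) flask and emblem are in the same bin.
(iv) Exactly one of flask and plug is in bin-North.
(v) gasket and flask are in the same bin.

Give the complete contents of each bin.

bin-North = {anchor, emblem, flask, gasket, spring}; bin-W = {clip, plug}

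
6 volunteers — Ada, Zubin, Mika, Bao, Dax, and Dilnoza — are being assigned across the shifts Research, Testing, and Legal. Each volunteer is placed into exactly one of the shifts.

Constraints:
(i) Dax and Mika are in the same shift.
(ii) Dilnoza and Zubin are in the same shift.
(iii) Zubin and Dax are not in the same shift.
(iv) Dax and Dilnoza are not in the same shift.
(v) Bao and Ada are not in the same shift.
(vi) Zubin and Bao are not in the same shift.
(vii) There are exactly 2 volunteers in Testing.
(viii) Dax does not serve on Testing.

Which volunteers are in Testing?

Testing = {Dilnoza, Zubin}

From (viii): Dax ∉ Testing.
(i): Mika matches Dax: Mika ∉ Testing.
Suppose Ada ∈ Testing: no assignment then satisfies all the clues, so Ada ∉ Testing.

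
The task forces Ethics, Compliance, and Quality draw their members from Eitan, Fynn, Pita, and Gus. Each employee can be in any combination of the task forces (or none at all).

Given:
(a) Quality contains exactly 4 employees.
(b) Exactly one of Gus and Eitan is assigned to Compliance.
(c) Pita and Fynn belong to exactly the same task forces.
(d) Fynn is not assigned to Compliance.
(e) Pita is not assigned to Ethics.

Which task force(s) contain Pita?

From (d): Fynn ∉ Compliance.
From (e): Pita ∉ Ethics.
(a): only 4 candidates remain for Quality, so all are in.
(c): Fynn matches Pita: Fynn ∉ Ethics.
(c): Pita matches Fynn: Pita ∉ Compliance.

Pita: Quality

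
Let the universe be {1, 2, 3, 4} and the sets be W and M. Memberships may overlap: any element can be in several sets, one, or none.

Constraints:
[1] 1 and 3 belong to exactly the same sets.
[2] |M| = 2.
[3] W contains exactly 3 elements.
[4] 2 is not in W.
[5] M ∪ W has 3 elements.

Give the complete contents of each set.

W = {1, 3, 4}; M = {1, 3}

From (4): 2 ∉ W.
(3): only 3 candidates remain for W, so all are in.
Suppose 1 ∉ M: no assignment then satisfies all the clues, so 1 ∈ M.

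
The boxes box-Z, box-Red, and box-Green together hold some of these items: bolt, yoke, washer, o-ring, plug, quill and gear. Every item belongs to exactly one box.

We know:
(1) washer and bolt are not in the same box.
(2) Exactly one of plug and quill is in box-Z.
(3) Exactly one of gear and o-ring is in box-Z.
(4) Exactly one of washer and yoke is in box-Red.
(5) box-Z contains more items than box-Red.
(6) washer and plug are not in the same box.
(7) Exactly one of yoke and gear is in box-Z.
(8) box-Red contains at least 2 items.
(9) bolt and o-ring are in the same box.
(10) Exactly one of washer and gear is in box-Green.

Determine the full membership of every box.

box-Z = {bolt, o-ring, plug, yoke}; box-Red = {quill, washer}; box-Green = {gear}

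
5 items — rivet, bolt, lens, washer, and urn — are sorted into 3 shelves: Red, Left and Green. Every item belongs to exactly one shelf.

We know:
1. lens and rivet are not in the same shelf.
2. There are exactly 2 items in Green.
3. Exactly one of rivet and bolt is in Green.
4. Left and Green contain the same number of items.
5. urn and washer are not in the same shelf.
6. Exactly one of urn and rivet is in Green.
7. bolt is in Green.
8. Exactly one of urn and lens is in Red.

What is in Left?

From (7): bolt ∈ Green.
(3) (exactly one): rivet ∉ Green.
(6) (exactly one): urn ∈ Green.
(8) (exactly one): lens ∈ Red.
(1): rivet ∉ Red.
(2): Green already has 2, so the rest are out.
Only one shelf left: rivet ∈ Left.
Suppose washer ∉ Left: no assignment then satisfies all the clues, so washer ∈ Left.

Left = {rivet, washer}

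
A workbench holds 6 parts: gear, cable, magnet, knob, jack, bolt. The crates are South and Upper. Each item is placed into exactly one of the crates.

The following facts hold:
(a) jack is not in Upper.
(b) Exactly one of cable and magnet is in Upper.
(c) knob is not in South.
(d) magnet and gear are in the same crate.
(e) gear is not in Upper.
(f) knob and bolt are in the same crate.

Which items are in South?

From (a): jack ∉ Upper.
From (c): knob ∉ South.
From (e): gear ∉ Upper.
(d): magnet matches gear: magnet ∉ Upper.
(f): bolt matches knob: bolt ∉ South.
Only one crate left: gear ∈ South.
Only one crate left: magnet ∈ South.
Only one crate left: knob ∈ Upper.
Only one crate left: jack ∈ South.
Only one crate left: bolt ∈ Upper.
(b) (exactly one): cable ∈ Upper.

South = {gear, jack, magnet}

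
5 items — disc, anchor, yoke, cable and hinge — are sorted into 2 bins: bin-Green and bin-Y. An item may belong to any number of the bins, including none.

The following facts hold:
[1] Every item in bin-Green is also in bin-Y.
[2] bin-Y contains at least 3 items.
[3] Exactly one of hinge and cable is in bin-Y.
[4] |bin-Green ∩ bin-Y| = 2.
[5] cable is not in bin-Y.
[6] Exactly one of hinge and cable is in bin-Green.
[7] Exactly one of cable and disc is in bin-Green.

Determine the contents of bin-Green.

bin-Green = {disc, hinge}

From (5): cable ∉ bin-Y.
(1) contrapositive: cable ∉ bin-Green.
(3) (exactly one): hinge ∈ bin-Y.
(6) (exactly one): hinge ∈ bin-Green.
(7) (exactly one): disc ∈ bin-Green.
(1) with disc ∈ bin-Green: disc ∈ bin-Y.
Suppose anchor ∈ bin-Green: no assignment then satisfies all the clues, so anchor ∉ bin-Green.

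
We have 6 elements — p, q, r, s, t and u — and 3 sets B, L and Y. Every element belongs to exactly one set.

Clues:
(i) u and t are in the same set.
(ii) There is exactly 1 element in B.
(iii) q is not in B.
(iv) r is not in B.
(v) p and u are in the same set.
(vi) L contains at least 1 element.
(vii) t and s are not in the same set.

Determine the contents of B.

B = {s}

From (iii): q ∉ B.
From (iv): r ∉ B.
Suppose p ∈ B: no assignment then satisfies all the clues, so p ∉ B.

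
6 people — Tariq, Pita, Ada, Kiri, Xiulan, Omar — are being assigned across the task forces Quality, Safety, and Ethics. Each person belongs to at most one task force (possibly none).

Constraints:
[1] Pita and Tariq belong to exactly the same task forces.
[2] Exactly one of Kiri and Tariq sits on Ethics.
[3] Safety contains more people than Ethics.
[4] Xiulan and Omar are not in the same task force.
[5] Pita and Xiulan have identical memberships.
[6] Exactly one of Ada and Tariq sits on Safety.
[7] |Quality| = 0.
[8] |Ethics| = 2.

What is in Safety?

Safety = {Pita, Tariq, Xiulan}

(7): Quality already has 0, so the rest are out.
Suppose Tariq ∉ Safety: no assignment then satisfies all the clues, so Tariq ∈ Safety.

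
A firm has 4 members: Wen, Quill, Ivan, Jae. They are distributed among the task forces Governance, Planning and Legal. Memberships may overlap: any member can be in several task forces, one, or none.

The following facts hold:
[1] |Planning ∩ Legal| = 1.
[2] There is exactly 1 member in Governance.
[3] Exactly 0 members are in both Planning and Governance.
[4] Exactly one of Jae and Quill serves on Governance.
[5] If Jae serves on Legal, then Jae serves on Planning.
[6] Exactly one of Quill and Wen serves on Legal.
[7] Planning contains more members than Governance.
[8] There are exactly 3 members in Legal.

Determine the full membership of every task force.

Governance = {Quill}; Planning = {Jae, Wen}; Legal = {Ivan, Jae, Quill}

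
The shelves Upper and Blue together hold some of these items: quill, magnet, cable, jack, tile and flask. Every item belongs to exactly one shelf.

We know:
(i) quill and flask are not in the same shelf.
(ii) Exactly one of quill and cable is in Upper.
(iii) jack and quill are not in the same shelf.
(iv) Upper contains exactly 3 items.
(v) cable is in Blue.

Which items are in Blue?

Blue = {cable, flask, jack}

From (v): cable ∈ Blue.
(ii) (exactly one): quill ∈ Upper.
(iii): jack ∉ Upper.
Only one shelf left: jack ∈ Blue.
(i): flask ∉ Upper.
(iv): only 3 candidates remain for Upper, so all are in.
Only one shelf left: flask ∈ Blue.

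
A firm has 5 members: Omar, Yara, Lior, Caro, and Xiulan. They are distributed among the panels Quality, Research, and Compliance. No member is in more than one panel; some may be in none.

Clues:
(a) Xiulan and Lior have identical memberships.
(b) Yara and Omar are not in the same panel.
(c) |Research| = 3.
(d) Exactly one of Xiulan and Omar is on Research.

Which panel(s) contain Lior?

Lior: Research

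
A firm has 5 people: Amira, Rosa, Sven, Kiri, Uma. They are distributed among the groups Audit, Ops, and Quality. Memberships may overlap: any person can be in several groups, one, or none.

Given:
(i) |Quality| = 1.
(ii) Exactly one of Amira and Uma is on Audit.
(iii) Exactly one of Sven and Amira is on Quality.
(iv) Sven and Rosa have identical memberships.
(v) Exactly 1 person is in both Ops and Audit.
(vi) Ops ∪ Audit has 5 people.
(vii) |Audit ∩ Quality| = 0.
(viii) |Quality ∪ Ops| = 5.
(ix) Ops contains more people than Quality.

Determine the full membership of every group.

Audit = {Uma}; Ops = {Amira, Kiri, Rosa, Sven, Uma}; Quality = {Amira}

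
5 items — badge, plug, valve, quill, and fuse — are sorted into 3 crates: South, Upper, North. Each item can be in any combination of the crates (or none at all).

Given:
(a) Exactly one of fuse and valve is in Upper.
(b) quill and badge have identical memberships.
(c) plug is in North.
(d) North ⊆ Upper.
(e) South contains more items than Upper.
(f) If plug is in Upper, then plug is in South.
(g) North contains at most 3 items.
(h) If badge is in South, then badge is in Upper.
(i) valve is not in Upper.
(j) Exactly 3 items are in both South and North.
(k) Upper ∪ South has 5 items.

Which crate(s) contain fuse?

fuse: South, Upper

From (c): plug ∈ North.
From (i): valve ∉ Upper.
(a) (exactly one): fuse ∈ Upper.
(d) with plug ∈ North: plug ∈ Upper.
(d) contrapositive: valve ∉ North.
(f): plug ∈ South.
Suppose fuse ∉ South: no assignment then satisfies all the clues, so fuse ∈ South.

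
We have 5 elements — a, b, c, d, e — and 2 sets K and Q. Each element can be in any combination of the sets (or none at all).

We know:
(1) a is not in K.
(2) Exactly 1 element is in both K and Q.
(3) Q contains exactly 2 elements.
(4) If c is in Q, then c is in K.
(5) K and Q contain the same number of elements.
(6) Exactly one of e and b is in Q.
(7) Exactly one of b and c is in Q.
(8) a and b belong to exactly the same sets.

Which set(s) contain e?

e: Q

From (1): a ∉ K.
(8): b matches a: b ∉ K.
Suppose e ∈ K: no assignment then satisfies all the clues, so e ∉ K.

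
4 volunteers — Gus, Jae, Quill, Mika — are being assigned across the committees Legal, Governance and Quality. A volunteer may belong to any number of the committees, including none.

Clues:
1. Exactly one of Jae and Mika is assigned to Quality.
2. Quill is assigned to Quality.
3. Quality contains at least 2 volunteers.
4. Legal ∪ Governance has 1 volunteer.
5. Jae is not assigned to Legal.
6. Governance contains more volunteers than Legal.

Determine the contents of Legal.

Legal = {}

From (2): Quill ∈ Quality.
From (5): Jae ∉ Legal.
Suppose Gus ∈ Legal: no assignment then satisfies all the clues, so Gus ∉ Legal.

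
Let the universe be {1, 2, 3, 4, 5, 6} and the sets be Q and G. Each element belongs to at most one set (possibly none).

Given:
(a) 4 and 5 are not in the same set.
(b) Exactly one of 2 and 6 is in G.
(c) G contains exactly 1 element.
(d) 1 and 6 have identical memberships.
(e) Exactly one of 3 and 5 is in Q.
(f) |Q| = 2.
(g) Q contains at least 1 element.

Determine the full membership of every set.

Q = {3, 4}; G = {2}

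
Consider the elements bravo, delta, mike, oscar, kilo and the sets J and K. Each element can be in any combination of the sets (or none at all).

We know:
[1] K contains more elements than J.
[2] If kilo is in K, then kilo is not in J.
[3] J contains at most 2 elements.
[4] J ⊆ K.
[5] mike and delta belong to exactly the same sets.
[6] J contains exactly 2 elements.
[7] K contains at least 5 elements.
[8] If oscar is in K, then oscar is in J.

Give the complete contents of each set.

J = {bravo, oscar}; K = {bravo, delta, kilo, mike, oscar}

(7): only 5 candidates remain for K, so all are in.
(8): oscar ∈ J.
(2): kilo ∉ J.
Suppose bravo ∉ J: no assignment then satisfies all the clues, so bravo ∈ J.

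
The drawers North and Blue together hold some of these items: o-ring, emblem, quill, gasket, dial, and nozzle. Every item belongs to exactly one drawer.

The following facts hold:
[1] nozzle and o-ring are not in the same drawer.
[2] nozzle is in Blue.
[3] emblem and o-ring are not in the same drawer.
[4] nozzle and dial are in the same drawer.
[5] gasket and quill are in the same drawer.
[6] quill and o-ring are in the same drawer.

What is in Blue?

Blue = {dial, emblem, nozzle}

From (2): nozzle ∈ Blue.
(1): o-ring ∉ Blue.
(4): dial matches nozzle: dial ∉ North.
(4): dial matches nozzle: dial ∈ Blue.
(6): quill matches o-ring: quill ∉ Blue.
Only one drawer left: o-ring ∈ North.
Only one drawer left: quill ∈ North.
(3): emblem ∉ North.
(5): gasket matches quill: gasket ∈ North.
Only one drawer left: emblem ∈ Blue.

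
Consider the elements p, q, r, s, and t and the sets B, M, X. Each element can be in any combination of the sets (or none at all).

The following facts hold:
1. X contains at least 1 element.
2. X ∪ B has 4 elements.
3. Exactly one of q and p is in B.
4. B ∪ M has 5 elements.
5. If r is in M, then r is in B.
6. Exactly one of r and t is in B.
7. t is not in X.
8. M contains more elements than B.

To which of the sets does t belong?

t: M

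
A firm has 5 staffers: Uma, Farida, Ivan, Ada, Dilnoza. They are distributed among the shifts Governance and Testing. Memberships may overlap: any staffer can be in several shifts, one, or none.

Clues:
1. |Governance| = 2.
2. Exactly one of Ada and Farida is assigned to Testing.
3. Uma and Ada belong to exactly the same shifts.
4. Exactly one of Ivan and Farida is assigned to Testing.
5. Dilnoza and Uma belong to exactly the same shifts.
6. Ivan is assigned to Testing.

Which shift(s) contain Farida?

Farida: Governance

From (6): Ivan ∈ Testing.
(4) (exactly one): Farida ∉ Testing.
(2) (exactly one): Ada ∈ Testing.
(3): Uma matches Ada: Uma ∈ Testing.
(5): Dilnoza matches Uma: Dilnoza ∈ Testing.
Suppose Farida ∉ Governance: no assignment then satisfies all the clues, so Farida ∈ Governance.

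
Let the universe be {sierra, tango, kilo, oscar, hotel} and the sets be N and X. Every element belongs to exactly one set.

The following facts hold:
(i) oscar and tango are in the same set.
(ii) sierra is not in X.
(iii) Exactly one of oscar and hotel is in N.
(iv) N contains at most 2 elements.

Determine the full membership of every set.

N = {hotel, sierra}; X = {kilo, oscar, tango}

From (ii): sierra ∉ X.
Only one set left: sierra ∈ N.
Suppose tango ∈ N: no assignment then satisfies all the clues, so tango ∉ N.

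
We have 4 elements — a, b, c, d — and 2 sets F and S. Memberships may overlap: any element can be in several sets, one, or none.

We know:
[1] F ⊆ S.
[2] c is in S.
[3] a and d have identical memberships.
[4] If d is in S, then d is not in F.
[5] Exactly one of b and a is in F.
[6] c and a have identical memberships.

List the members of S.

From (2): c ∈ S.
(6): a matches c: a ∈ S.
(3): d matches a: d ∈ S.
(4): d ∉ F.
(3): a matches d: a ∉ F.
(5) (exactly one): b ∈ F.
(6): c matches a: c ∉ F.
(1) with b ∈ F: b ∈ S.

S = {a, b, c, d}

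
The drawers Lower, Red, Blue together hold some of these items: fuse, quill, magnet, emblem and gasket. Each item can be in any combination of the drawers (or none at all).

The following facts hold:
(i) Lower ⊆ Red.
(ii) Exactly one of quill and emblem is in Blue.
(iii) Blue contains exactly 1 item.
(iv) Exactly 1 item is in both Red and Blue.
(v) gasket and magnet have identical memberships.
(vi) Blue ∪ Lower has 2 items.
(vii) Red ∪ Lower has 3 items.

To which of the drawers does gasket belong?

gasket: none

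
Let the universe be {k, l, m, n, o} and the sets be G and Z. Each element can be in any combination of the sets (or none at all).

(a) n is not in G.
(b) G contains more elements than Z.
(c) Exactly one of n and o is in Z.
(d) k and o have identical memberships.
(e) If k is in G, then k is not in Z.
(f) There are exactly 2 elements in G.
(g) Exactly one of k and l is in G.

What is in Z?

Z = {n}

From (a): n ∉ G.
Suppose k ∈ Z: no assignment then satisfies all the clues, so k ∉ Z.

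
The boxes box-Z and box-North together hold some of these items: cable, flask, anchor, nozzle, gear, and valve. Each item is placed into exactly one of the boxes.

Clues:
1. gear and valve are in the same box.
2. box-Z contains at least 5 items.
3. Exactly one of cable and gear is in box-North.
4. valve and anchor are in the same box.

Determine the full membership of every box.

box-Z = {anchor, flask, gear, nozzle, valve}; box-North = {cable}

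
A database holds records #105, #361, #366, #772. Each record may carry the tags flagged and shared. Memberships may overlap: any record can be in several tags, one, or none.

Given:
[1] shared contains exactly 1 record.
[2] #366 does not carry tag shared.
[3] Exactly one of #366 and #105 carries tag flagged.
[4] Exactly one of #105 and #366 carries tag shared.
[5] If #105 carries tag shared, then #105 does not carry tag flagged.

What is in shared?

shared = {#105}

From (2): #366 ∉ shared.
(4) (exactly one): #105 ∈ shared.
(5): #105 ∉ flagged.
(1): shared already has 1, so the rest are out.
(3) (exactly one): #366 ∈ flagged.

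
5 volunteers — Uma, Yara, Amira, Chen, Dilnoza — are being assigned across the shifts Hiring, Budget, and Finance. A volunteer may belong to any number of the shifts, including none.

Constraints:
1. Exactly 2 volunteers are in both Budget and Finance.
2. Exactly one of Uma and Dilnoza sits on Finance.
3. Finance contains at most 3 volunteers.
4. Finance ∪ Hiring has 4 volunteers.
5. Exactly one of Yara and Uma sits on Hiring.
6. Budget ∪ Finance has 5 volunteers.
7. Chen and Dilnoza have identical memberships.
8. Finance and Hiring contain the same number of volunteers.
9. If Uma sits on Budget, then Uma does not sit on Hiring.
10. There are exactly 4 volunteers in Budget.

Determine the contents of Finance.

Finance = {Amira, Chen, Dilnoza}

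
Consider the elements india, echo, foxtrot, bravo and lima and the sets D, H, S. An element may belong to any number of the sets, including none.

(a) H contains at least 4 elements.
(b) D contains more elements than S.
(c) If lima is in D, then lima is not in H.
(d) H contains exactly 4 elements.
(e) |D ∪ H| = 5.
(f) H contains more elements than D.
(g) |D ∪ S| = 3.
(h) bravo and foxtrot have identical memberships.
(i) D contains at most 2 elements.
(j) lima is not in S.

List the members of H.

H = {bravo, echo, foxtrot, india}

From (j): lima ∉ S.
Suppose india ∉ H: no assignment then satisfies all the clues, so india ∈ H.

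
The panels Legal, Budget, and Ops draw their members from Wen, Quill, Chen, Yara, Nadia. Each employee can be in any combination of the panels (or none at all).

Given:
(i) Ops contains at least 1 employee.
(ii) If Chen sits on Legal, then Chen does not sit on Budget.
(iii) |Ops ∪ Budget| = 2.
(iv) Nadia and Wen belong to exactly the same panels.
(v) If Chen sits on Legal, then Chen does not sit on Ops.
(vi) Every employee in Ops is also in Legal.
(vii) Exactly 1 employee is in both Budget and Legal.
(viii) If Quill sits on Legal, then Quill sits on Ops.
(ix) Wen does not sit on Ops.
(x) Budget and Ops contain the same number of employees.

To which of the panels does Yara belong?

From (ix): Wen ∉ Ops.
(iv): Nadia matches Wen: Nadia ∉ Ops.
Suppose Yara ∉ Legal: no assignment then satisfies all the clues, so Yara ∈ Legal.

Yara: Budget, Legal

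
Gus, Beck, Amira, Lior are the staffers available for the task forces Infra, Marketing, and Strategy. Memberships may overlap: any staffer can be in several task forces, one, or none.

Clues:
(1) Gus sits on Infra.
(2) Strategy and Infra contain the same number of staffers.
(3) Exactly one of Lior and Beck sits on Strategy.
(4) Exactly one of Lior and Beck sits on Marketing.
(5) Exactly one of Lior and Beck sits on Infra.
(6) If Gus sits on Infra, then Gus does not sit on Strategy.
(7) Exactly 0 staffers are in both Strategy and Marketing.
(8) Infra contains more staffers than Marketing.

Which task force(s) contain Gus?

Gus: Infra

From (1): Gus ∈ Infra.
(6): Gus ∉ Strategy.
Suppose Gus ∈ Marketing: no assignment then satisfies all the clues, so Gus ∉ Marketing.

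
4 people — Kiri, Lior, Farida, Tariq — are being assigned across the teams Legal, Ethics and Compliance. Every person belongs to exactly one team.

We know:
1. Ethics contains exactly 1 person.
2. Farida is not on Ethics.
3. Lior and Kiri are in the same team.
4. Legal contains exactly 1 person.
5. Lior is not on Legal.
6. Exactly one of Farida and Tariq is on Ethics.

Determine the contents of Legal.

Legal = {Farida}

From (2): Farida ∉ Ethics.
From (5): Lior ∉ Legal.
(3): Kiri matches Lior: Kiri ∉ Legal.
(6) (exactly one): Tariq ∈ Ethics.
(1): Ethics already has 1, so the rest are out.
(4): only 1 candidates remain for Legal, so all are in.
Only one team left: Kiri ∈ Compliance.
Only one team left: Lior ∈ Compliance.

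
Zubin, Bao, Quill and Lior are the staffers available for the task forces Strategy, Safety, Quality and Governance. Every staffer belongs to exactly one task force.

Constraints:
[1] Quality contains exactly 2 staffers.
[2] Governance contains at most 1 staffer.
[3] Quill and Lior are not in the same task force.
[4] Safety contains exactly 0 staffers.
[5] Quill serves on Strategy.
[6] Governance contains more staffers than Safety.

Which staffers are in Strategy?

Strategy = {Quill}

From (5): Quill ∈ Strategy.
(3): Lior ∉ Strategy.
(4): Safety already has 0, so the rest are out.
Suppose Zubin ∈ Strategy: no assignment then satisfies all the clues, so Zubin ∉ Strategy.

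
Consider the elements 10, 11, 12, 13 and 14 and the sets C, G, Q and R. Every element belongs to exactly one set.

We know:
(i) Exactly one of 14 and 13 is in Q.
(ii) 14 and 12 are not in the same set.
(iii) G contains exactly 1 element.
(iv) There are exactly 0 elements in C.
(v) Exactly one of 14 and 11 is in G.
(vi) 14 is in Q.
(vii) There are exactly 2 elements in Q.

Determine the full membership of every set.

C = {}; G = {11}; Q = {10, 14}; R = {12, 13}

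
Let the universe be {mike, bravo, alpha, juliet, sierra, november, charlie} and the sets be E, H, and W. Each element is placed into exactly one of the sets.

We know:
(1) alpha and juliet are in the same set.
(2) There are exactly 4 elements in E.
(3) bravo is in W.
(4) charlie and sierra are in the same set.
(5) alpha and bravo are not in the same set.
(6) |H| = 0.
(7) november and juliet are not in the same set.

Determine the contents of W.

W = {bravo, mike, november}

From (3): bravo ∈ W.
(5): alpha ∉ W.
(6): H already has 0, so the rest are out.
Only one set left: alpha ∈ E.
(1): juliet matches alpha: juliet ∈ E.
(7): november ∉ E.
Only one set left: november ∈ W.
Suppose mike ∉ W: no assignment then satisfies all the clues, so mike ∈ W.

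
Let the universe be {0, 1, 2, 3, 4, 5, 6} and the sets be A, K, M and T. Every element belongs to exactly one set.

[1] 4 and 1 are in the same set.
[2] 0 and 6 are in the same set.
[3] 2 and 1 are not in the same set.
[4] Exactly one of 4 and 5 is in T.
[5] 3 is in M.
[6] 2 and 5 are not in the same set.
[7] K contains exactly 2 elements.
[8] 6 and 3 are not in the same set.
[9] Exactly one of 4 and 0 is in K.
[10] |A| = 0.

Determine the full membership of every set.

A = {}; K = {1, 4}; M = {2, 3}; T = {0, 5, 6}

From (5): 3 ∈ M.
(8): 6 ∉ M.
(10): A already has 0, so the rest are out.
(2): 0 matches 6: 0 ∉ M.
Suppose 0 ∈ K: no assignment then satisfies all the clues, so 0 ∉ K.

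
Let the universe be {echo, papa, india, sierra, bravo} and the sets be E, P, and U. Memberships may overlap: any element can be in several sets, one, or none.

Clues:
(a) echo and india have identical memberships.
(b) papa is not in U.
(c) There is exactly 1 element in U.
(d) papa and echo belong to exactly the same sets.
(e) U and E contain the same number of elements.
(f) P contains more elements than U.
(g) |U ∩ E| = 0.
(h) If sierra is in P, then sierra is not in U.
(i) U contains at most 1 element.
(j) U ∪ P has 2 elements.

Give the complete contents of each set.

E = {sierra}; P = {bravo, sierra}; U = {bravo}

From (b): papa ∉ U.
(d): echo matches papa: echo ∉ U.
(a): india matches echo: india ∉ U.
Suppose echo ∈ E: no assignment then satisfies all the clues, so echo ∉ E.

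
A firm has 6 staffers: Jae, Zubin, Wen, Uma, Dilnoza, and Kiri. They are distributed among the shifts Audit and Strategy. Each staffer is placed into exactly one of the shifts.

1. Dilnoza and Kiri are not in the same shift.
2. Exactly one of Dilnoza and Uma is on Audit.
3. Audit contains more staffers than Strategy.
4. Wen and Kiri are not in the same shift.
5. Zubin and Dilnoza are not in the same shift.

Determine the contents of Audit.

Audit = {Jae, Kiri, Uma, Zubin}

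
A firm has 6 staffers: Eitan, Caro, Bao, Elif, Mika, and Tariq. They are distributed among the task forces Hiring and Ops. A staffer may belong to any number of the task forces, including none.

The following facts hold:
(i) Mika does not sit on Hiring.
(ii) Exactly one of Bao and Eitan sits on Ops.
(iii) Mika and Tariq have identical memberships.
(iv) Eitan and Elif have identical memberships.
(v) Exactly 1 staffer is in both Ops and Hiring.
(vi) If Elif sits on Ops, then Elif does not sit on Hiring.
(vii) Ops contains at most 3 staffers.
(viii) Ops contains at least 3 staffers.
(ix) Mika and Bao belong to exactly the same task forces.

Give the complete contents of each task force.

Hiring = {Caro}; Ops = {Caro, Eitan, Elif}

From (i): Mika ∉ Hiring.
(iii): Tariq matches Mika: Tariq ∉ Hiring.
(ix): Bao matches Mika: Bao ∉ Hiring.
Suppose Eitan ∈ Hiring: no assignment then satisfies all the clues, so Eitan ∉ Hiring.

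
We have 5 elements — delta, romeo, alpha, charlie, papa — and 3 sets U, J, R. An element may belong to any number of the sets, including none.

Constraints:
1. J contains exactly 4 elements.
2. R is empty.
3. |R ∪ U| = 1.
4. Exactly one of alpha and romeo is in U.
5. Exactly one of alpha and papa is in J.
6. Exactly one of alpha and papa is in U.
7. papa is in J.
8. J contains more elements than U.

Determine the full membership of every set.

U = {alpha}; J = {charlie, delta, papa, romeo}; R = {}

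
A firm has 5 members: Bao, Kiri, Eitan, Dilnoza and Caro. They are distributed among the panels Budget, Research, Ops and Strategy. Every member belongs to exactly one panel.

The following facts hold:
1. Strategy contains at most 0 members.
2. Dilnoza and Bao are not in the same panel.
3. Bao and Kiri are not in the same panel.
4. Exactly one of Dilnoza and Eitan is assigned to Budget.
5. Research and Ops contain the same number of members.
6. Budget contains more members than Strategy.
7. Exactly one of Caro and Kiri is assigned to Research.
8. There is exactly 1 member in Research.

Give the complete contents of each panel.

Budget = {Bao, Caro, Eitan}; Research = {Kiri}; Ops = {Dilnoza}; Strategy = {}

(1): Strategy already has 0, so the rest are out.
Suppose Bao ∉ Budget: no assignment then satisfies all the clues, so Bao ∈ Budget.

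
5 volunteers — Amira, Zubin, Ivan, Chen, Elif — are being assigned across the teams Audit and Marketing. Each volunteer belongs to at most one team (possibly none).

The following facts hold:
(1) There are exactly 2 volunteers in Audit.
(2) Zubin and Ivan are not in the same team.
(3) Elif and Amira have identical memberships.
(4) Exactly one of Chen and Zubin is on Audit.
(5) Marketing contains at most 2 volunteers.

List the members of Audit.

Audit = {Chen, Ivan}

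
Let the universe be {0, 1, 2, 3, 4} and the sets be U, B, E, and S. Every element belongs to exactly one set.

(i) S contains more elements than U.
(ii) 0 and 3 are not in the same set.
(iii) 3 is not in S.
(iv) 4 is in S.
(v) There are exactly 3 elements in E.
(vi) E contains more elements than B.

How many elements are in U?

0

From (iii): 3 ∉ S.
From (iv): 4 ∈ S.
Suppose 0 ∈ U: no assignment then satisfies all the clues, so 0 ∉ U.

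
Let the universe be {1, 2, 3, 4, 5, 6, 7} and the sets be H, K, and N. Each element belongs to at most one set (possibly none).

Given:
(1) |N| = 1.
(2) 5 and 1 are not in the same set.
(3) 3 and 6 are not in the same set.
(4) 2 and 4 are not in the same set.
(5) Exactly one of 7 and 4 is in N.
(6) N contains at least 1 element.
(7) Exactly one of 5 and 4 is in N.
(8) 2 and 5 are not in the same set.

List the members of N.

N = {4}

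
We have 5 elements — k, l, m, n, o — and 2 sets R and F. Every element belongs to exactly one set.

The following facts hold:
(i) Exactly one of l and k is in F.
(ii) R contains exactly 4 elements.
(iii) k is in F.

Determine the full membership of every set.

R = {l, m, n, o}; F = {k}

From (iii): k ∈ F.
(i) (exactly one): l ∉ F.
(ii): only 4 candidates remain for R, so all are in.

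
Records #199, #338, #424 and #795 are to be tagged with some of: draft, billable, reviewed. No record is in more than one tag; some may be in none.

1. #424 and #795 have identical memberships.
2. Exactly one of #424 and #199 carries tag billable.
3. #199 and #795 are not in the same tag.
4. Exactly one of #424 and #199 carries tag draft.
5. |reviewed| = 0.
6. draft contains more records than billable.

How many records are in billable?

1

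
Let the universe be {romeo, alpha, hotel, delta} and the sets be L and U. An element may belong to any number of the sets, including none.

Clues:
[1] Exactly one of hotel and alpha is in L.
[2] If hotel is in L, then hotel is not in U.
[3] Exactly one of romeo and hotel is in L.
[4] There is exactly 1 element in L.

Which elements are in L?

L = {hotel}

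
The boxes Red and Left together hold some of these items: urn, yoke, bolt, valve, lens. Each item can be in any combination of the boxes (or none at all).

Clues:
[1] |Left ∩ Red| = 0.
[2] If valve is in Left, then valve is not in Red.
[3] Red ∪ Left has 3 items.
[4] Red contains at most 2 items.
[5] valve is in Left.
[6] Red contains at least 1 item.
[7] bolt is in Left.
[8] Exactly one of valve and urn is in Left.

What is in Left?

Left = {bolt, valve}

From (5): valve ∈ Left.
From (7): bolt ∈ Left.
(2): valve ∉ Red.
(8) (exactly one): urn ∉ Left.
Suppose yoke ∈ Left: no assignment then satisfies all the clues, so yoke ∉ Left.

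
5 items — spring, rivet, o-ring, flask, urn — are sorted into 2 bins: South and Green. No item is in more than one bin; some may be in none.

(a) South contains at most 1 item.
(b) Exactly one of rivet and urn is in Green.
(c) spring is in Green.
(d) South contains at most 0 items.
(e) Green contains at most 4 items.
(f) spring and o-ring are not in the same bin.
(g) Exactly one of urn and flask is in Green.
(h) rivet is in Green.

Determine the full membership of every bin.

From (c): spring ∈ Green.
From (h): rivet ∈ Green.
(b) (exactly one): urn ∉ Green.
(d): South already has 0, so the rest are out.
(f): o-ring ∉ Green.
(g) (exactly one): flask ∈ Green.

South = {}; Green = {flask, rivet, spring}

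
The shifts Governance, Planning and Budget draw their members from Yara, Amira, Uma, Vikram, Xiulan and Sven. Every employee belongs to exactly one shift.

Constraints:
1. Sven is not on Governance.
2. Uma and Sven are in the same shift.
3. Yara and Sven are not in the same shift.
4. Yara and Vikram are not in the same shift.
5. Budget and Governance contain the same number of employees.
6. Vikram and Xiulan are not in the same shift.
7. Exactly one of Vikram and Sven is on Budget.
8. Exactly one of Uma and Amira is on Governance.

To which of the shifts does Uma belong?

From (1): Sven ∉ Governance.
(2): Uma matches Sven: Uma ∉ Governance.
(8) (exactly one): Amira ∈ Governance.
Suppose Uma ∈ Planning: no assignment then satisfies all the clues, so Uma ∉ Planning.

Uma: Budget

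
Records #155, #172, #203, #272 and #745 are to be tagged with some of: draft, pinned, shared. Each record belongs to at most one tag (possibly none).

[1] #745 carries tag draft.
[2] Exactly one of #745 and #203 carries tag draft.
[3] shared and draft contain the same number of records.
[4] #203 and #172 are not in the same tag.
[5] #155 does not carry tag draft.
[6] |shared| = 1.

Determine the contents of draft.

draft = {#745}

From (1): #745 ∈ draft.
From (5): #155 ∉ draft.
(2) (exactly one): #203 ∉ draft.
Suppose #172 ∈ draft: no assignment then satisfies all the clues, so #172 ∉ draft.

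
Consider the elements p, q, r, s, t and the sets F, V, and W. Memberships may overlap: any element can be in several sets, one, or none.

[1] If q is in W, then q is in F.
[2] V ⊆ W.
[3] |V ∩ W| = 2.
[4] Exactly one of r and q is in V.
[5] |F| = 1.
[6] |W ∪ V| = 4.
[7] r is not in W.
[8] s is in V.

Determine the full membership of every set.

F = {q}; V = {q, s}; W = {p, q, s, t}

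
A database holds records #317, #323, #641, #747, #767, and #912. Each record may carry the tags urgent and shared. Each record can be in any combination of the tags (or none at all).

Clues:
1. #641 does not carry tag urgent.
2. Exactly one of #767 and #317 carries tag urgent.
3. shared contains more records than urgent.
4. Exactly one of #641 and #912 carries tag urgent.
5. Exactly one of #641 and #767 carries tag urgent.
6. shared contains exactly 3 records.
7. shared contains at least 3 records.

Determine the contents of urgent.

urgent = {#767, #912}

From (1): #641 ∉ urgent.
(4) (exactly one): #912 ∈ urgent.
(5) (exactly one): #767 ∈ urgent.
(2) (exactly one): #317 ∉ urgent.
Suppose #323 ∈ urgent: no assignment then satisfies all the clues, so #323 ∉ urgent.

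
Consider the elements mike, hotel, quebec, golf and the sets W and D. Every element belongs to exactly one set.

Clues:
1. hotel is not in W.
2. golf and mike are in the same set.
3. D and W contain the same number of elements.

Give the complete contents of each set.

W = {golf, mike}; D = {hotel, quebec}

From (1): hotel ∉ W.
Only one set left: hotel ∈ D.
Suppose mike ∉ W: no assignment then satisfies all the clues, so mike ∈ W.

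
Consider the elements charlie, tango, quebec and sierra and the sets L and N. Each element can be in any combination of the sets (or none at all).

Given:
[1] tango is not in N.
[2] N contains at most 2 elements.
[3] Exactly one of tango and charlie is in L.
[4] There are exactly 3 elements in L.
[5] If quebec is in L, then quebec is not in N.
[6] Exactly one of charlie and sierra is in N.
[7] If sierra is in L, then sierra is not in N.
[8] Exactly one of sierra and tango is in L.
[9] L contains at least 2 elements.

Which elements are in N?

N = {charlie}

From (1): tango ∉ N.
Suppose charlie ∉ N: no assignment then satisfies all the clues, so charlie ∈ N.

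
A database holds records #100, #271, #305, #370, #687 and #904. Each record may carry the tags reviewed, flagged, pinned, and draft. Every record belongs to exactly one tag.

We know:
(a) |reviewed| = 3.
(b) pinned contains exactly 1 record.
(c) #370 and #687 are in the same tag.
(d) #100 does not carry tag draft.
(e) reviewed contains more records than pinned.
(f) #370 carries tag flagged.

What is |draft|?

From (d): #100 ∉ draft.
From (f): #370 ∈ flagged.
(c): #687 matches #370: #687 ∉ reviewed.
(c): #687 matches #370: #687 ∈ flagged.
Suppose #100 ∈ flagged: no assignment then satisfies all the clues, so #100 ∉ flagged.

0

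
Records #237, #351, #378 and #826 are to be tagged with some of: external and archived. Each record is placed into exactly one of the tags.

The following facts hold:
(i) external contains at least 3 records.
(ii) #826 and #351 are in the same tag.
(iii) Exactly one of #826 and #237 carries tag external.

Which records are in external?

external = {#351, #378, #826}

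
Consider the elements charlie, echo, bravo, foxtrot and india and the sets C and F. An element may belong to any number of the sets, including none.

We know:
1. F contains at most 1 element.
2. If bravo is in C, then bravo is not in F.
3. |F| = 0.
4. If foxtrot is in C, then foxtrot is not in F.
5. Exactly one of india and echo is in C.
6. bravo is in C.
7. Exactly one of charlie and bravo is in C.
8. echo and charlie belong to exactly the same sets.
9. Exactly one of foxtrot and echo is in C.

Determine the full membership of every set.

C = {bravo, foxtrot, india}; F = {}

From (6): bravo ∈ C.
(2): bravo ∉ F.
(3): F already has 0, so the rest are out.
(7) (exactly one): charlie ∉ C.
(8): echo matches charlie: echo ∉ C.
(9) (exactly one): foxtrot ∈ C.
(5) (exactly one): india ∈ C.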